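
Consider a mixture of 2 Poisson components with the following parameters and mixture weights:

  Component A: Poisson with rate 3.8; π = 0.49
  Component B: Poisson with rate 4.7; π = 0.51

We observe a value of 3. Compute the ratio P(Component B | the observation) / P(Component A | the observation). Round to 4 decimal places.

The posterior odds equal the prior odds times the likelihood ratio: (w_i/w_j)·(f_i(x)/f_j(x)).
Evaluate each component's likelihood at the observed value:
  L_A = e^(−3.8)·3.8^3/3! = 0.204588
  L_B = e^(−4.7)·4.7^3/3! = 0.157383
0.0802654 / 0.100248 ≈ 0.8007

0.8007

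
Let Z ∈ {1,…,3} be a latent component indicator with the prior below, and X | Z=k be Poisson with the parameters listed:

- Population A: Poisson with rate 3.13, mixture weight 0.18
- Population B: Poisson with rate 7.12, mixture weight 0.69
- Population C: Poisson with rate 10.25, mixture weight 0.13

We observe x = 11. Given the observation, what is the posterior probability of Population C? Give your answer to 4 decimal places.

0.3116

The responsibility of component k is w_k f_k(x) divided by Σ_j w_j f_j(x).
Component likelihoods at x = 11:
  f_A = 0.000309379
  f_B = 0.0483
  f_C = 0.116222
Weight by the priors:
  w_A·f_A = 0.18 × 0.000309379 = 5.56881e-05
  w_B·f_B = 0.69 × 0.0483 = 0.033327
  w_C·f_C = 0.13 × 0.116222 = 0.0151089
Normaliser: 5.56881e-05 + 0.033327 + 0.0151089 = 0.0484916
So the posterior for Population C is 0.0151089 / 0.0484916 ≈ 0.3116.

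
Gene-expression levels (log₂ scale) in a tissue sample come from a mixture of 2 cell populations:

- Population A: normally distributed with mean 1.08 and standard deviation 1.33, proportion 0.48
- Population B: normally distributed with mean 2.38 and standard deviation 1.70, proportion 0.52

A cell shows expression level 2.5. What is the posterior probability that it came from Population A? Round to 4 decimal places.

0.4008

P(component k | x) = π_k·f_k(x) / marginal(x), where marginal(x) = Σ_j π_j·f_j(x).
Normal densities:
  p_A = (1/(1.33·√(2π)))·exp(−(2.5−1.08)²/(2·1.33²)) = 0.299957·exp(-0.56996) = 0.16964
  p_B = (1/(1.70·√(2π)))·exp(−(2.5−2.38)²/(2·1.70²)) = 0.234672·exp(-0.00249) = 0.234088
Prior × likelihood for each component:
  π_A·p_A = 0.48 × 0.16964 = 0.0814272
  π_B·p_B = 0.52 × 0.234088 = 0.121726
Marginal: 0.0814272 + 0.121726 = 0.203153
P(Population A | x) ≈ 0.4008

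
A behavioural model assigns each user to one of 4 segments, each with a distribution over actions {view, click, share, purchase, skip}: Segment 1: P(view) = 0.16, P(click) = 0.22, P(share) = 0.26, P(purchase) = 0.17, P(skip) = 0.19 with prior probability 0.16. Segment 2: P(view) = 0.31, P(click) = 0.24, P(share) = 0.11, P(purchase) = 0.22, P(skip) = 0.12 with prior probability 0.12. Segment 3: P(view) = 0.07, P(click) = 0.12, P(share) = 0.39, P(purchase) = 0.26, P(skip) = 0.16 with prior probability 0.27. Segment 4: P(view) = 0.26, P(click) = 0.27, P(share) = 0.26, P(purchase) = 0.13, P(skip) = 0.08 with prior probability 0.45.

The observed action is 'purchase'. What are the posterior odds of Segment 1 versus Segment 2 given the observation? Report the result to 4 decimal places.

1.0303

Posterior odds = (π_i f_i(x)) / (π_j f_j(x)); the normalising sum cancels.
Categorical probabilities:
  f_1 = P(purchase | comp) = 0.17
  f_2 = P(purchase | comp) = 0.22
  f_3 = P(purchase | comp) = 0.26
  f_4 = P(purchase | comp) = 0.13
Posterior odds = (π_1·f_1) / (π_2·f_2) = (0.16·0.17) / (0.12·0.22) = 0.0272 / 0.0264 ≈ 1.0303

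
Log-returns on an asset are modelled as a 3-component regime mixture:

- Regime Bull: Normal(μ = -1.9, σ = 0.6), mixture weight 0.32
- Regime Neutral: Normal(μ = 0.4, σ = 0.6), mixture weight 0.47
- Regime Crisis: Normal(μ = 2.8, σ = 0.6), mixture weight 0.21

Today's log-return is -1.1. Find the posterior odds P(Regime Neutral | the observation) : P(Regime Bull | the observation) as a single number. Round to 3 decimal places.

Since P(k|x) ∝ P(Z=k) f_k(x), the posterior odds are P(Z=i) f_i(x) / (P(Z=j) f_j(x)).
Evaluate each component's likelihood at the observed value:
  f_Bull = 0.27335
  f_Neutral = 0.0292138
  f_Crisis = 4.44926e-10
Odds = (0.47/0.32) × (0.0292138/0.27335) = 1.46875 × 0.106873 ≈ 0.157

0.157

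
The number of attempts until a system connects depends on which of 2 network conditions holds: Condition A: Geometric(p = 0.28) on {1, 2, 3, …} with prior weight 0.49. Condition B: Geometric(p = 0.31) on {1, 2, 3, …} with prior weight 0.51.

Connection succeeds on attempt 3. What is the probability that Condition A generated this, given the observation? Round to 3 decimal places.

P(component k | x) = π_k·f_k(x) / marginal(x), where marginal(x) = Σ_j π_j·f_j(x).
Component likelihoods at x = 3:
  p_A = 0.28·(1−0.28)^2 = 0.28·0.5184 = 0.145152
  p_B = 0.31·(1−0.31)^2 = 0.31·0.4761 = 0.147591
Multiply by the mixture weights:
  π_A·p_A = 0.49 × 0.145152 = 0.0711245
  π_B·p_B = 0.51 × 0.147591 = 0.0752714
Evidence: 0.0711245 + 0.0752714 = 0.146396
P(Condition A | 3) = 0.0711245 / 0.146396 ≈ 0.486

0.486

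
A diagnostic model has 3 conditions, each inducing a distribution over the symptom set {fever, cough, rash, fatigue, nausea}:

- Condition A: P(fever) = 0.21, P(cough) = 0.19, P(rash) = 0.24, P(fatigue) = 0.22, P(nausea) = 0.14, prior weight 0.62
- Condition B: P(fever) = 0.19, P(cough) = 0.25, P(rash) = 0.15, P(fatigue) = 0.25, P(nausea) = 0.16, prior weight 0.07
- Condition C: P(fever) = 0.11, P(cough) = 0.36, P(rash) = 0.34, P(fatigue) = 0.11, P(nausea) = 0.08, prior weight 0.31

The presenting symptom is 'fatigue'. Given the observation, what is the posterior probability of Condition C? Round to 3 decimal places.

Apply Bayes' rule: the posterior for each component is proportional to its prior times its likelihood at x.
Evaluate each component's likelihood at the observed value:
  L_A = P(fatigue | comp) = 0.22
  L_B = P(fatigue | comp) = 0.25
  L_C = P(fatigue | comp) = 0.11
Prior × likelihood for each component:
  π_A·L_A = 0.62 × 0.22 = 0.1364
  π_B·L_B = 0.07 × 0.25 = 0.0175
  π_C·L_C = 0.31 × 0.11 = 0.0341
Normaliser: 0.1364 + 0.0175 + 0.0341 = 0.188
So the posterior for Condition C is 0.0341 / 0.188 ≈ 0.181.

0.181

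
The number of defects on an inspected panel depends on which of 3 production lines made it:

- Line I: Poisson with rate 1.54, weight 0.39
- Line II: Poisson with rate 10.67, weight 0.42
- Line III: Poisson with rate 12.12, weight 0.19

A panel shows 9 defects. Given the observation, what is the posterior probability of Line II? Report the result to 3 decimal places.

0.749

Apply Bayes' rule: the posterior for each component is proportional to its prior times its likelihood at x.
Poisson probabilities:
  f_I = 2.87813e-05
  f_II = 0.114761
  f_III = 0.0847445
Weight by the priors:
  π_I·f_I = 0.39 × 2.87813e-05 = 1.12247e-05
  π_II·f_II = 0.42 × 0.114761 = 0.0481997
  π_III·f_III = 0.19 × 0.0847445 = 0.0161015
Evidence: 1.12247e-05 + 0.0481997 + 0.0161015 = 0.0643123
P(Line II | data) ≈ 0.749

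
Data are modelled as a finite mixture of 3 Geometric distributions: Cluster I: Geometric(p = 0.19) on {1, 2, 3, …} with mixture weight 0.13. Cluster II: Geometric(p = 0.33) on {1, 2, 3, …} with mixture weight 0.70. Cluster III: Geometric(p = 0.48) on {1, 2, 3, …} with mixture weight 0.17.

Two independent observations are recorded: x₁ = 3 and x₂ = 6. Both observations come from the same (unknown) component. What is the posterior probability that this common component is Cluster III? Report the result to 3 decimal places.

The responsibility of component k is w_k f_k(x) divided by Σ_j w_j f_j(x).
Since both observations come from the same component, the likelihood for component k is f_k(x₁)·f_k(x₂).
  f_I = [0.124659] × [0.0662489] = 0.00825852
  f_II = [0.148137] × [0.0445541] = 0.00660011
  f_III = [0.129792] × [0.0182498] = 0.00236868
Weight by the priors:
  w_I·f_I = 0.13 × 0.00825852 = 0.00107361
  w_II·f_II = 0.70 × 0.00660011 = 0.00462008
  w_III·f_III = 0.17 × 0.00236868 = 0.000402675
Denominator: 0.00107361 + 0.00462008 + 0.000402675 = 0.00609636
P(Cluster III | x₁, x₂) = 0.000402675 / 0.00609636 ≈ 0.066

0.066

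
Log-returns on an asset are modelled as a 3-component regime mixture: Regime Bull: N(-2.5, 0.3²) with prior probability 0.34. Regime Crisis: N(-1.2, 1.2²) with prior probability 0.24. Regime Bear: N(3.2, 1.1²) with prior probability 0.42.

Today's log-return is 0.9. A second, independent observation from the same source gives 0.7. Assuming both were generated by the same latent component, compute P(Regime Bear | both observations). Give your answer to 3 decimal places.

The responsibility of component k is π_k f_k(x) divided by Σ_j π_j f_j(x).
Since both observations come from the same component, the likelihood for component k is f_k(x₁)·f_k(x₂).
  p_Bull = [1.70778e-28] × [2.61372e-25] = 4.46365e-53
  p_Crisis = [0.0718978] × [0.0949189] = 0.00682446
  p_Bear = [0.0407541] × [0.0274087] = 0.00111702
Weight by the priors:
  π_Bull·p_Bull = 0.34 × 4.46365e-53 = 1.51764e-53
  π_Crisis·p_Crisis = 0.24 × 0.00682446 = 0.00163787
  π_Bear·p_Bear = 0.42 × 0.00111702 = 0.000469148
Evidence: 1.51764e-53 + 0.00163787 + 0.000469148 = 0.00210702
P(Regime Bear | data) ≈ 0.223

0.223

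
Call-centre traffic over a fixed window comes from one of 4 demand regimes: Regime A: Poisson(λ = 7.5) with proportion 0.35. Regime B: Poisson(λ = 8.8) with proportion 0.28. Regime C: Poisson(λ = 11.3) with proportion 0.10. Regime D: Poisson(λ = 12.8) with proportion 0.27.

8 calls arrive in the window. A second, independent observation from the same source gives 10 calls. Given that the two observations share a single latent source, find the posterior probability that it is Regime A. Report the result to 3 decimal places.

0.388

Apply Bayes' rule: the posterior for each component is proportional to its prior times its likelihood at x.
Since both observations come from the same component, the likelihood for component k is f_k(x₁)·f_k(x₂).
  f_A = [0.137329] × [0.0858304] = 0.011787
  f_B = [0.134446] × [0.115684] = 0.0155533
  f_C = [0.0815792] × [0.115743] = 0.0094422
  f_D = [0.0493389] × [0.0898188] = 0.00443157
Unnormalised posteriors:
  P(Z=A)·f_A = 0.35 × 0.011787 = 0.00412544
  P(Z=B)·f_B = 0.28 × 0.0155533 = 0.00435492
  P(Z=C)·f_C = 0.10 × 0.0094422 = 0.00094422
  P(Z=D)·f_D = 0.27 × 0.00443157 = 0.00119652
Normaliser: 0.00412544 + 0.00435492 + 0.00094422 + 0.00119652 = 0.0106211
P(Regime A | x₁,x₂) = 0.00412544 / 0.0106211 ≈ 0.388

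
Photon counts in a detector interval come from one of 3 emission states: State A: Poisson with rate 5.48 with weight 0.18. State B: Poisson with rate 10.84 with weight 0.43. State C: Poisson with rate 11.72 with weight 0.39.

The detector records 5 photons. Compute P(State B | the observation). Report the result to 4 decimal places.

0.2224

Apply Bayes' rule: the posterior for each component is proportional to its prior times its likelihood at x.
Evaluate each component's likelihood at the observed value:
  p_A = e^(−5.48)·5.48^5/5! = 0.171707
  p_B = e^(−10.84)·10.84^5/5! = 0.0244463
  p_C = e^(−11.72)·11.72^5/5! = 0.0149805
Prior × likelihood for each component:
  π_A·p_A = 0.18 × 0.171707 = 0.0309072
  π_B·p_B = 0.43 × 0.0244463 = 0.0105119
  π_C·p_C = 0.39 × 0.0149805 = 0.00584238
Marginal: 0.0309072 + 0.0105119 + 0.00584238 = 0.0472615
P(State B | the observation) ≈ 0.2224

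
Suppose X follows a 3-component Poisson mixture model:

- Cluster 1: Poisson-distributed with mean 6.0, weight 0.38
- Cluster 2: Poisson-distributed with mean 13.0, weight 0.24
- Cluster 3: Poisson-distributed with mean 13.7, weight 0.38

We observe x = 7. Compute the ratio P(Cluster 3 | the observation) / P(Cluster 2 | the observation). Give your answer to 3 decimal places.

1.135

Only the two components matter; the odds are (π_i f_i(x)) / (π_j f_j(x)).
Evaluate each component's likelihood at the observed value:
  p_1 = 0.137677
  p_2 = 0.0281413
  p_3 = 0.0201734
Odds = (0.38/0.24) × (0.0201734/0.0281413) = 1.58333 × 0.71686 ≈ 1.135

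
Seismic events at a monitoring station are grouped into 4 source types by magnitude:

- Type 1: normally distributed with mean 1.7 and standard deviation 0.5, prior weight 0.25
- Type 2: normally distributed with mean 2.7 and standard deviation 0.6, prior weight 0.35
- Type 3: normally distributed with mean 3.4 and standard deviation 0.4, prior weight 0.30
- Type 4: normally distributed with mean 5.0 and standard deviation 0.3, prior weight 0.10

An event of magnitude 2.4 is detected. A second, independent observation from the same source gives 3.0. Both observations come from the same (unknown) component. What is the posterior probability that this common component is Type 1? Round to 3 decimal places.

0.016

By Bayes' theorem, P(k | x) = π_k f_k(x) / Σ_j π_j f_j(x).
Since both observations come from the same component, the likelihood for component k is f_k(x₁)·f_k(x₂).
  f_1 = [0.299455] × [0.0271659] = 0.00813497
  f_2 = [0.586776] × [0.586776] = 0.344306
  f_3 = [0.0438208] × [0.604927] = 0.0265083
  f_4 = [6.51056e-17] × [2.9703e-10] = 1.93383e-26
Unnormalised posteriors:
  π_1·f_1 = 0.25 × 0.00813497 = 0.00203374
  π_2·f_2 = 0.35 × 0.344306 = 0.120507
  π_3·f_3 = 0.30 × 0.0265083 = 0.0079525
  π_4·f_4 = 0.10 × 1.93383e-26 = 1.93383e-27
Sum: 0.00203374 + 0.120507 + 0.0079525 + 1.93383e-27 = 0.130493
So the posterior for Type 1 is 0.00203374 / 0.130493 ≈ 0.016.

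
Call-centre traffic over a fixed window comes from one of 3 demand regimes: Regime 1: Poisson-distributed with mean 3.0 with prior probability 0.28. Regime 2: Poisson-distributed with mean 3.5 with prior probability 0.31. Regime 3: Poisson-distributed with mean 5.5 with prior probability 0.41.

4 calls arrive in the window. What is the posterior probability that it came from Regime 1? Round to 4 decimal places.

By Bayes' theorem, P(k | x) = P(Z=k) f_k(x) / Σ_j P(Z=j) f_j(x).
Poisson probabilities:
  L_1 = e^(−3.0)·3.0^4/4! = 0.168031
  L_2 = e^(−3.5)·3.5^4/4! = 0.188812
  L_3 = e^(−5.5)·5.5^4/4! = 0.155819
Multiply by the mixture weights:
  P(Z=1)·L_1 = 0.28 × 0.168031 = 0.0470488
  P(Z=2)·L_2 = 0.31 × 0.188812 = 0.0585318
  P(Z=3)·L_3 = 0.41 × 0.155819 = 0.0638857
Denominator: 0.0470488 + 0.0585318 + 0.0638857 = 0.169466
P(Regime 1 | x) ≈ 0.2776

0.2776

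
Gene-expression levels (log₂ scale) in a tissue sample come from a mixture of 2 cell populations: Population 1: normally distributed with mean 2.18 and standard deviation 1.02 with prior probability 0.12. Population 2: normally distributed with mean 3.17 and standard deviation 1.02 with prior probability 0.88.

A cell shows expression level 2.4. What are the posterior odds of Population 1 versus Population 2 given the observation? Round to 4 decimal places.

Posterior odds = (π_i f_i(x)) / (π_j f_j(x)); the normalising sum cancels.
Evaluate each component's likelihood at the observed value:
  f_1 = (1/(1.02·√(2π)))·exp(−(2.4−2.18)²/(2·1.02²)) = 0.391120·exp(-0.02326) = 0.382127
  f_2 = (1/(1.02·√(2π)))·exp(−(2.4−3.17)²/(2·1.02²)) = 0.391120·exp(-0.28494) = 0.294146
Posterior odds = (π_1·f_1) / (π_2·f_2) = (0.12·0.382127) / (0.88·0.294146) = 0.0458553 / 0.258848 ≈ 0.1772

0.1772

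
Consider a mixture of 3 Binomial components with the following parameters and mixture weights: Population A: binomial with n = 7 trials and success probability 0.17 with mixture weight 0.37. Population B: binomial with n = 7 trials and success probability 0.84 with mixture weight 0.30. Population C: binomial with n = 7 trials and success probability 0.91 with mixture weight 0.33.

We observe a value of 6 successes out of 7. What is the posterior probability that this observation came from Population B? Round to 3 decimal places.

0.500

By Bayes' theorem, P(k | x) = P(Z=k) f_k(x) / Σ_j P(Z=j) f_j(x).
Component likelihoods at x = 6 successes out of 7:
  f_A = 0.000140239
  f_B = 0.393454
  f_C = 0.357758
Prior × likelihood for each component:
  P(Z=A)·f_A = 0.37 × 0.000140239 = 5.18885e-05
  P(Z=B)·f_B = 0.30 × 0.393454 = 0.118036
  P(Z=C)·f_C = 0.33 × 0.357758 = 0.11806
Denominator: 5.18885e-05 + 0.118036 + 0.11806 = 0.236148
Responsibility of Population B: 0.118036 / 0.236148 ≈ 0.500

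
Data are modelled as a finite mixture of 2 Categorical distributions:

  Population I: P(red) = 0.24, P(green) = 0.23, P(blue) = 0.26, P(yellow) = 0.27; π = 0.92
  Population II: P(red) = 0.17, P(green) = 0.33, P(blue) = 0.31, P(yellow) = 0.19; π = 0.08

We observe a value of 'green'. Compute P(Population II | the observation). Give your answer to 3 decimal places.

0.111

Posterior ∝ prior × likelihood, so P(k | x) ∝ π_k f_k(x); normalise over all components.
Categorical probabilities:
  L_I = P(green | comp) = 0.23
  L_II = P(green | comp) = 0.33
Multiply by the mixture weights:
  π_I·L_I = 0.92 × 0.23 = 0.2116
  π_II·L_II = 0.08 × 0.33 = 0.0264
Normaliser: 0.2116 + 0.0264 = 0.238
So the posterior for Population II is 0.0264 / 0.238 ≈ 0.111.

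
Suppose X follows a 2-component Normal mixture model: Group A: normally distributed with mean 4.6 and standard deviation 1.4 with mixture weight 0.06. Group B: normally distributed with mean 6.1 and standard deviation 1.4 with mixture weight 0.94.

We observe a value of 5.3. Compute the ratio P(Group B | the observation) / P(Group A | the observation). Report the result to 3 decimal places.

The posterior odds equal the prior odds times the likelihood ratio: (π_i/π_j)·(f_i(x)/f_j(x)).
Component likelihoods at x = 5.3:
  p_A = 0.251475
  p_B = 0.242034
Posterior odds = (π_B·p_B) / (π_A·p_A) = (0.94·0.242034) / (0.06·0.251475) = 0.227512 / 0.0150885 ≈ 15.079

15.079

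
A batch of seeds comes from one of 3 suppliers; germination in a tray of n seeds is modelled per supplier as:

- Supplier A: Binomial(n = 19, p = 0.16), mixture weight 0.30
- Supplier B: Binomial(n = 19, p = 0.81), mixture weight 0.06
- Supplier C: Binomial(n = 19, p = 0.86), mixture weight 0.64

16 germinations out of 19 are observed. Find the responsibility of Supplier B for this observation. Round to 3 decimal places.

The responsibility of component k is w_k f_k(x) divided by Σ_j w_j f_j(x).
Component likelihoods at x = 16 germinations out of 19:
  p_A = C(19,16)·0.16^16·0.84^3 = 969·1.84467e-13·0.592704 = 1.05945e-10
  p_B = C(19,16)·0.81^16·0.19^3 = 969·0.0343368·0.006859 = 0.228215
  p_C = C(19,16)·0.86^16·0.14^3 = 969·0.0895314·0.002744 = 0.238058
Prior × likelihood for each component:
  w_A·p_A = 0.30 × 1.05945e-10 = 3.17836e-11
  w_B·p_B = 0.06 × 0.228215 = 0.0136929
  w_C·p_C = 0.64 × 0.238058 = 0.152357
Marginal: 3.17836e-11 + 0.0136929 + 0.152357 = 0.16605
P(Supplier B | the observation) ≈ 0.082

0.082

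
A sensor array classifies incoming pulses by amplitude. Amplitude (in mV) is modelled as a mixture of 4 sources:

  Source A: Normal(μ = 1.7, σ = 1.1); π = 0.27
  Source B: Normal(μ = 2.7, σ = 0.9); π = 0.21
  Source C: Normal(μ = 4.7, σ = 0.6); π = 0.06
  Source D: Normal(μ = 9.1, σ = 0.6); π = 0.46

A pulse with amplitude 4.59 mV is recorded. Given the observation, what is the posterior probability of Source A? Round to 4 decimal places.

0.0590

Posterior ∝ prior × likelihood, so P(k | x) ∝ P(Z=k) f_k(x); normalise over all components.
Normal densities:
  f_A = 0.0114986
  f_B = 0.0488707
  f_C = 0.653823
  f_D = 3.57997e-13
Weight by the priors:
  P(Z=A)·f_A = 0.27 × 0.0114986 = 0.00310462
  P(Z=B)·f_B = 0.21 × 0.0488707 = 0.0102628
  P(Z=C)·f_C = 0.06 × 0.653823 = 0.0392294
  P(Z=D)·f_D = 0.46 × 3.57997e-13 = 1.64679e-13
Marginal: 0.00310462 + 0.0102628 + 0.0392294 + 1.64679e-13 = 0.0525968
P(Source A | 4.59 mV) = 0.00310462 / 0.0525968 ≈ 0.0590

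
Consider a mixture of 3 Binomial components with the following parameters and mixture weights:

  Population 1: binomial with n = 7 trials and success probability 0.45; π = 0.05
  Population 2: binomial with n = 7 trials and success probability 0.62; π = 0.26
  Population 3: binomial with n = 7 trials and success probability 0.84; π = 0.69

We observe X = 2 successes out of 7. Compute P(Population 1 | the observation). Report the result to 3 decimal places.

By Bayes' theorem, P(k | x) = w_k f_k(x) / Σ_j w_j f_j(x).
Binomial probabilities:
  f_1 = C(7,2)·0.45^2·0.55^5 = 21·0.2025·0.0503284 = 0.214022
  f_2 = C(7,2)·0.62^2·0.38^5 = 21·0.3844·0.00792352 = 0.0639618
  f_3 = C(7,2)·0.84^2·0.16^5 = 21·0.7056·0.000104858 = 0.00155374
Prior × likelihood for each component:
  w_1·f_1 = 0.05 × 0.214022 = 0.0107011
  w_2·f_2 = 0.26 × 0.0639618 = 0.0166301
  w_3·f_3 = 0.69 × 0.00155374 = 0.00107208
Evidence: 0.0107011 + 0.0166301 + 0.00107208 = 0.0284032
P(Population 1 | x) ≈ 0.377

0.377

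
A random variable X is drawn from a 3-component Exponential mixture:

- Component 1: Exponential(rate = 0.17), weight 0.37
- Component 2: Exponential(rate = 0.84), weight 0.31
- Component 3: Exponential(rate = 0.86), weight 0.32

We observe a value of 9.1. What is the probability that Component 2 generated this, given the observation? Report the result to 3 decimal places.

0.009

Apply Bayes' rule: the posterior for each component is proportional to its prior times its likelihood at x.
Evaluate each component's likelihood at the observed value:
  p_1 = 0.17·e^(−0.17·9.1) = 0.17·e^(−1.5470) = 0.0361906
  p_2 = 0.84·e^(−0.84·9.1) = 0.84·e^(−7.6440) = 0.000402284
  p_3 = 0.86·e^(−0.86·9.1) = 0.86·e^(−7.8260) = 0.000343328
Unnormalised posteriors:
  P(Z=1)·p_1 = 0.37 × 0.0361906 = 0.0133905
  P(Z=2)·p_2 = 0.31 × 0.000402284 = 0.000124708
  P(Z=3)·p_3 = 0.32 × 0.000343328 = 0.000109865
Marginal: 0.0133905 + 0.000124708 + 0.000109865 = 0.0136251
P(Component 2 | the observation) ≈ 0.009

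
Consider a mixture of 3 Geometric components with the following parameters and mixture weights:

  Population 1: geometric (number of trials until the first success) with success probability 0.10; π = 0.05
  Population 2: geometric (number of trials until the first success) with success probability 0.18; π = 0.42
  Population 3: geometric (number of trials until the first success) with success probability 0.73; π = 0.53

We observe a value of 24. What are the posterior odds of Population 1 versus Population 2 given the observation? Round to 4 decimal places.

The posterior odds equal the prior odds times the likelihood ratio: (π_i/π_j)·(f_i(x)/f_j(x)).
Evaluate each component's likelihood at the observed value:
  f_1 = 0.10·(1−0.10)^23 = 0.10·0.0886294 = 0.00886294
  f_2 = 0.18·(1−0.18)^23 = 0.18·0.0104164 = 0.00187496
  f_3 = 0.73·(1−0.73)^23 = 0.73·8.34385e-14 = 6.09101e-14
0.000443147 / 0.000787482 ≈ 0.5627

0.5627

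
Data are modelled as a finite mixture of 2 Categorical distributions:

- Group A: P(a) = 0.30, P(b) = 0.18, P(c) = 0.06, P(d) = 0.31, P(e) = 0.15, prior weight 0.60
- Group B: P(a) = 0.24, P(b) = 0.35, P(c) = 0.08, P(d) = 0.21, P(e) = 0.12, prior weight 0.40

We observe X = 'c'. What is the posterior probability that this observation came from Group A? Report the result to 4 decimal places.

The responsibility of component k is π_k f_k(x) divided by Σ_j π_j f_j(x).
Evaluate each component's likelihood at the observed value:
  f_A = 0.06
  f_B = 0.08
Prior × likelihood for each component:
  π_A·f_A = 0.60 × 0.06 = 0.036
  π_B·f_B = 0.40 × 0.08 = 0.032
Marginal: 0.036 + 0.032 = 0.068
So the posterior for Group A is 0.036 / 0.068 ≈ 0.5294.

0.5294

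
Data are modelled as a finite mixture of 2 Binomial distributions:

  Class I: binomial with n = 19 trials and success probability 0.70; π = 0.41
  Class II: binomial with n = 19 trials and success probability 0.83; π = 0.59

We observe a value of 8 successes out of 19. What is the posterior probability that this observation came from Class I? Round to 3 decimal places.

P(component k | x) = w_k·f_k(x) / marginal(x), where marginal(x) = Σ_j w_j·f_j(x).
Evaluate each component's likelihood at the observed value:
  p_I = C(19,8)·0.70^8·0.30^11 = 75582·0.057648·1.77147e-06 = 0.00771856
  p_II = C(19,8)·0.83^8·0.17^11 = 75582·0.225229·3.42719e-09 = 5.8342e-05
Weight by the priors:
  w_I·p_I = 0.41 × 0.00771856 = 0.00316461
  w_II·p_II = 0.59 × 5.8342e-05 = 3.44218e-05
Denominator: 0.00316461 + 3.44218e-05 = 0.00319903
So the posterior for Class I is 0.00316461 / 0.00319903 ≈ 0.989.

0.989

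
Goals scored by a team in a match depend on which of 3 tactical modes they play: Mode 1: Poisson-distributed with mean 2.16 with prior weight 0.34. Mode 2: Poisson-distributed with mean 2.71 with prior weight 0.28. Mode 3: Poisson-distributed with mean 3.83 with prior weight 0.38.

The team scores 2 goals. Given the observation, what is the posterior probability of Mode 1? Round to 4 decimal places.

Apply Bayes' rule: the posterior for each component is proportional to its prior times its likelihood at x.
Component likelihoods at x = 2 goals:
  p_1 = e^(−2.16)·2.16^2/2! = 0.26903
  p_2 = e^(−2.71)·2.71^2/2! = 0.244326
  p_3 = e^(−3.83)·3.83^2/2! = 0.159228
Unnormalised posteriors:
  π_1·p_1 = 0.34 × 0.26903 = 0.0914704
  π_2·p_2 = 0.28 × 0.244326 = 0.0684114
  π_3·p_3 = 0.38 × 0.159228 = 0.0605067
Marginal: 0.0914704 + 0.0684114 + 0.0605067 = 0.220388
P(Mode 1 | x) ≈ 0.4150

0.4150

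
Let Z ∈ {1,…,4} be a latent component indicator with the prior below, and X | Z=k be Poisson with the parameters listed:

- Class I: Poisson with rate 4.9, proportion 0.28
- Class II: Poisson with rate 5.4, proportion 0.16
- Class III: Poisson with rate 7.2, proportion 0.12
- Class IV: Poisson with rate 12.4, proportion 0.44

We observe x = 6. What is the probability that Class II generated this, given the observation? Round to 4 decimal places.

0.2721

By Bayes' theorem, P(k | x) = π_k f_k(x) / Σ_j π_j f_j(x).
Evaluate each component's likelihood at the observed value:
  p_I = e^(−4.9)·4.9^6/6! = 0.143153
  p_II = e^(−5.4)·5.4^6/6! = 0.155539
  p_III = e^(−7.2)·7.2^6/6! = 0.144458
  p_IV = e^(−12.4)·12.4^6/6! = 0.0207944
Prior × likelihood for each component:
  π_I·p_I = 0.28 × 0.143153 = 0.0400829
  π_II·p_II = 0.16 × 0.155539 = 0.0248863
  π_III·p_III = 0.12 × 0.144458 = 0.017335
  π_IV·p_IV = 0.44 × 0.0207944 = 0.00914953
Denominator: 0.0400829 + 0.0248863 + 0.017335 + 0.00914953 = 0.0914537
Responsibility of Class II: 0.0248863 / 0.0914537 ≈ 0.2721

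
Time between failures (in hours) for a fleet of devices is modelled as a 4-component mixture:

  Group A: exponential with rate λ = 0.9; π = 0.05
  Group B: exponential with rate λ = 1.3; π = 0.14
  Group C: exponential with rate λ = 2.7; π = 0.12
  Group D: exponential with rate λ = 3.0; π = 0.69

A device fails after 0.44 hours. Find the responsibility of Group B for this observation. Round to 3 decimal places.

0.131

Posterior ∝ prior × likelihood, so P(k | x) ∝ π_k f_k(x); normalise over all components.
Exponential densities:
  f_A = 0.9·e^(−0.9·0.44) = 0.9·e^(−0.3960) = 0.605706
  f_B = 1.3·e^(−1.3·0.44) = 1.3·e^(−0.5720) = 0.733714
  f_C = 2.7·e^(−2.7·0.44) = 2.7·e^(−1.1880) = 0.823042
  f_D = 3.0·e^(−3.0·0.44) = 3.0·e^(−1.3200) = 0.801406
Unnormalised posteriors:
  π_A·f_A = 0.05 × 0.605706 = 0.0302853
  π_B·f_B = 0.14 × 0.733714 = 0.10272
  π_C·f_C = 0.12 × 0.823042 = 0.098765
  π_D·f_D = 0.69 × 0.801406 = 0.55297
Marginal: 0.0302853 + 0.10272 + 0.098765 + 0.55297 = 0.78474
Responsibility of Group B: 0.10272 / 0.78474 ≈ 0.131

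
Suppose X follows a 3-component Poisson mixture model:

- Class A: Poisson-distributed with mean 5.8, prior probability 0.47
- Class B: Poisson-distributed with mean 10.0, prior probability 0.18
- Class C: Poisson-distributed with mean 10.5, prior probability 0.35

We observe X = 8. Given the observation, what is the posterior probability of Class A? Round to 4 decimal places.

0.4485

The responsibility of component k is π_k f_k(x) divided by Σ_j π_j f_j(x).
Poisson probabilities:
  p_A = e^(−5.8)·5.8^8/8! = 0.0961602
  p_B = e^(−10.0)·10.0^8/8! = 0.112599
  p_C = e^(−10.5)·10.5^8/8! = 0.100902
Prior × likelihood for each component:
  π_A·p_A = 0.47 × 0.0961602 = 0.0451953
  π_B·p_B = 0.18 × 0.112599 = 0.0202678
  π_C·p_C = 0.35 × 0.100902 = 0.0353159
Normaliser: 0.0451953 + 0.0202678 + 0.0353159 = 0.100779
Responsibility of Class A: 0.0451953 / 0.100779 ≈ 0.4485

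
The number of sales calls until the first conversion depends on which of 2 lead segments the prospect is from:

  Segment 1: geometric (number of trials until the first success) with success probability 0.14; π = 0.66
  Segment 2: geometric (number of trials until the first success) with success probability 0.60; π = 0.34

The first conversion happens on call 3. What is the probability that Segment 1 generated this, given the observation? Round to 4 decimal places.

Apply Bayes' rule: the posterior for each component is proportional to its prior times its likelihood at x.
Component likelihoods at x = 3:
  p_1 = 0.14·(1−0.14)^2 = 0.14·0.7396 = 0.103544
  p_2 = 0.60·(1−0.60)^2 = 0.60·0.16 = 0.096
Weight by the priors:
  π_1·p_1 = 0.66 × 0.103544 = 0.068339
  π_2·p_2 = 0.34 × 0.096 = 0.03264
Evidence: 0.068339 + 0.03264 = 0.100979
Responsibility of Segment 1: 0.068339 / 0.100979 ≈ 0.6768

0.6768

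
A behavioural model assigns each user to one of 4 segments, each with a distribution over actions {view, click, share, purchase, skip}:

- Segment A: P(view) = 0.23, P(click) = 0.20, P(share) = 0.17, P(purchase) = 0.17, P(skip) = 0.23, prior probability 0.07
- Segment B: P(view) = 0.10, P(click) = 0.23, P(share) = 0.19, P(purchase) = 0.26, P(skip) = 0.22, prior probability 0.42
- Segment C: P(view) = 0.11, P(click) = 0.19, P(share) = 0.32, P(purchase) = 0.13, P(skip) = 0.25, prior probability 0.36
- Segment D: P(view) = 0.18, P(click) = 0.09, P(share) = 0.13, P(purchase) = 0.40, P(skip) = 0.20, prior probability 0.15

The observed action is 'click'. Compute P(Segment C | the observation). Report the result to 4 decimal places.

0.3553

P(component k | x) = P(Z=k)·f_k(x) / marginal(x), where marginal(x) = Σ_j P(Z=j)·f_j(x).
Categorical probabilities:
  L_A = P(click | comp) = 0.20
  L_B = P(click | comp) = 0.23
  L_C = P(click | comp) = 0.19
  L_D = P(click | comp) = 0.09
Multiply by the mixture weights:
  P(Z=A)·L_A = 0.07 × 0.2 = 0.014
  P(Z=B)·L_B = 0.42 × 0.23 = 0.0966
  P(Z=C)·L_C = 0.36 × 0.19 = 0.0684
  P(Z=D)·L_D = 0.15 × 0.09 = 0.0135
Sum: 0.014 + 0.0966 + 0.0684 + 0.0135 = 0.1925
P(Segment C | the observation) ≈ 0.3553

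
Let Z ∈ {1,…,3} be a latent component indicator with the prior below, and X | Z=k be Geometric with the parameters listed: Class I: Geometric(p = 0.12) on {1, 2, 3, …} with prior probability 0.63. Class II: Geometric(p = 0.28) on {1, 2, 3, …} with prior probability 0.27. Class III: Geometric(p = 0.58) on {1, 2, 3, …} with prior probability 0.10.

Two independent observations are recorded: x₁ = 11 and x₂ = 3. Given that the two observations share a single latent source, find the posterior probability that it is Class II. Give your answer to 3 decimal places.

0.173

The responsibility of component k is P(Z=k) f_k(x) divided by Σ_j P(Z=j) f_j(x).
Since both observations come from the same component, the likelihood for component k is f_k(x₁)·f_k(x₂).
  f_I = [0.12·(1−0.12)^10 = 0.12·0.278501 = 0.0334201] × [0.092928] = 0.00310566
  f_II = [0.28·(1−0.28)^10 = 0.28·0.0374391 = 0.0104829] × [0.145152] = 0.00152162
  f_III = [0.58·(1−0.58)^10 = 0.58·0.000170802 = 9.90651e-05] × [0.102312] = 1.01356e-05
Unnormalised posteriors:
  P(Z=I)·f_I = 0.63 × 0.00310566 = 0.00195657
  P(Z=II)·f_II = 0.27 × 0.00152162 = 0.000410837
  P(Z=III)·f_III = 0.10 × 1.01356e-05 = 1.01356e-06
Normaliser: 0.00195657 + 0.000410837 + 1.01356e-06 = 0.00236842
P(Class II | data) = 0.000410837 / 0.00236842 ≈ 0.173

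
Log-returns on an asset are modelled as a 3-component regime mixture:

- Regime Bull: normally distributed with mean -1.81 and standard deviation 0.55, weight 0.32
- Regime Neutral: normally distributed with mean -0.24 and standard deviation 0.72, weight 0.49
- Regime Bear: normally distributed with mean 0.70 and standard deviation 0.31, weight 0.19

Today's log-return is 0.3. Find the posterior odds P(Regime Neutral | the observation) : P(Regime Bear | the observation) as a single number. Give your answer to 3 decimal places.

1.927

Only the two components matter; the odds are (π_i f_i(x)) / (π_j f_j(x)).
Normal densities:
  L_Bull = (1/(0.55·√(2π)))·exp(−(0.3−-1.81)²/(2·0.55²)) = 0.725350·exp(-7.35884) = 0.000462001
  L_Neutral = (1/(0.72·√(2π)))·exp(−(0.3−-0.24)²/(2·0.72²)) = 0.554087·exp(-0.28125) = 0.418246
  L_Bear = (1/(0.31·√(2π)))·exp(−(0.3−0.70)²/(2·0.31²)) = 1.286911·exp(-0.83247) = 0.559774
Posterior odds = (π_Neutral·L_Neutral) / (π_Bear·L_Bear) = (0.49·0.418246) / (0.19·0.559774) = 0.204941 / 0.106357 ≈ 1.927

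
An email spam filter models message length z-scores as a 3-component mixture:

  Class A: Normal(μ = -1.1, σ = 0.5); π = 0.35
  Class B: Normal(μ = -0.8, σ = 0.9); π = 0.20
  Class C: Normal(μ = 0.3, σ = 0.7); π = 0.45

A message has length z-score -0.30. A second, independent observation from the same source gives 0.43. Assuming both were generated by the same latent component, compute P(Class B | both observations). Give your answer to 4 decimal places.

Posterior ∝ prior × likelihood, so P(k | x) ∝ w_k f_k(x); normalise over all components.
Since both observations come from the same component, the likelihood for component k is f_k(x₁)·f_k(x₂).
  L_A = [0.221842] × [0.00739027] = 0.00163947
  L_B = [0.37988] × [0.174215] = 0.0661807
  L_C = [0.394707] × [0.560174] = 0.221105
Prior × likelihood for each component:
  w_A·L_A = 0.35 × 0.00163947 = 0.000573814
  w_B·L_B = 0.20 × 0.0661807 = 0.0132361
  w_C·L_C = 0.45 × 0.221105 = 0.0994971
Evidence: 0.000573814 + 0.0132361 + 0.0994971 = 0.113307
So the posterior for Class B is 0.0132361 / 0.113307 ≈ 0.1168.

0.1168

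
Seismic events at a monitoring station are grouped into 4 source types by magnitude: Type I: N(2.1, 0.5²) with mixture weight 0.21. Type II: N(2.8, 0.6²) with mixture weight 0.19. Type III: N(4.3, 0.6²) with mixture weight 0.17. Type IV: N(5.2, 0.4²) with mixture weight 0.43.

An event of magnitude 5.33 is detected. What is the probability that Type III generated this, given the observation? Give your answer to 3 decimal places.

By Bayes' theorem, P(k | x) = P(Z=k) f_k(x) / Σ_j P(Z=j) f_j(x).
Component likelihoods at x = 5.33:
  f_I = (1/(0.5·√(2π)))·exp(−(5.33−2.1)²/(2·0.5²)) = 0.797885·exp(-20.86580) = 6.91892e-10
  f_II = (1/(0.6·√(2π)))·exp(−(5.33−2.8)²/(2·0.6²)) = 0.664904·exp(-8.89014) = 9.15842e-05
  f_III = (1/(0.6·√(2π)))·exp(−(5.33−4.3)²/(2·0.6²)) = 0.664904·exp(-1.47347) = 0.152348
  f_IV = (1/(0.4·√(2π)))·exp(−(5.33−5.2)²/(2·0.4²)) = 0.997356·exp(-0.05281) = 0.94605
Weight by the priors:
  P(Z=I)·f_I = 0.21 × 6.91892e-10 = 1.45297e-10
  P(Z=II)·f_II = 0.19 × 9.15842e-05 = 1.7401e-05
  P(Z=III)·f_III = 0.17 × 0.152348 = 0.0258992
  P(Z=IV)·f_IV = 0.43 × 0.94605 = 0.406801
Sum: 1.45297e-10 + 1.7401e-05 + 0.0258992 + 0.406801 = 0.432718
P(Type III | 5.33) ≈ 0.060

0.060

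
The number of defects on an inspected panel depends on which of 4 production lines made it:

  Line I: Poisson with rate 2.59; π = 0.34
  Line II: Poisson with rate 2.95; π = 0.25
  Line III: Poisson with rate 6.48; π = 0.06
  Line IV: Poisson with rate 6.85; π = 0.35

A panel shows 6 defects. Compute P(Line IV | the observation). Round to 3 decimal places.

The responsibility of component k is w_k f_k(x) divided by Σ_j w_j f_j(x).
Poisson probabilities:
  p_I = e^(−2.59)·2.59^6/6! = 0.0314516
  p_II = e^(−2.95)·2.95^6/6! = 0.0479105
  p_III = e^(−6.48)·6.48^6/6! = 0.157721
  p_IV = e^(−6.85)·6.85^6/6! = 0.152018
Weight by the priors:
  w_I·p_I = 0.34 × 0.0314516 = 0.0106936
  w_II·p_II = 0.25 × 0.0479105 = 0.0119776
  w_III·p_III = 0.06 × 0.157721 = 0.00946326
  w_IV·p_IV = 0.35 × 0.152018 = 0.0532061
Denominator: 0.0106936 + 0.0119776 + 0.00946326 + 0.0532061 = 0.0853406
P(Line IV | x) = 0.0532061 / 0.0853406 ≈ 0.623

0.623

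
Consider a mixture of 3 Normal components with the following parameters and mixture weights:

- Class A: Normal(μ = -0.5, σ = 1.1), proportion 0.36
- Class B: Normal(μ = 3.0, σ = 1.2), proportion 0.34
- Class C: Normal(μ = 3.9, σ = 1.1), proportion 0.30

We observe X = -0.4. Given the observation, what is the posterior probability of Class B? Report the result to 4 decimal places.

0.0155

Apply Bayes' rule: the posterior for each component is proportional to its prior times its likelihood at x.
Evaluate each component's likelihood at the observed value:
  p_A = 0.361179
  p_B = 0.00600508
  p_C = 0.000174298
Multiply by the mixture weights:
  π_A·p_A = 0.36 × 0.361179 = 0.130025
  π_B·p_B = 0.34 × 0.00600508 = 0.00204173
  π_C·p_C = 0.30 × 0.000174298 = 5.22894e-05
Evidence: 0.130025 + 0.00204173 + 5.22894e-05 = 0.132119
So the posterior for Class B is 0.00204173 / 0.132119 ≈ 0.0155.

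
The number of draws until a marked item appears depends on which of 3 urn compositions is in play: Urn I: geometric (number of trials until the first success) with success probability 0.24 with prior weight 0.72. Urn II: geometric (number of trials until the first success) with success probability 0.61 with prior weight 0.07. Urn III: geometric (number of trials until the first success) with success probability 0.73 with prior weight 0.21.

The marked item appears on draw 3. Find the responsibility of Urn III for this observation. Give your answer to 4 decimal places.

0.0951

Posterior ∝ prior × likelihood, so P(k | x) ∝ w_k f_k(x); normalise over all components.
Geometric probabilities:
  L_I = 0.24·(1−0.24)^2 = 0.24·0.5776 = 0.138624
  L_II = 0.61·(1−0.61)^2 = 0.61·0.1521 = 0.092781
  L_III = 0.73·(1−0.73)^2 = 0.73·0.0729 = 0.053217
Multiply by the mixture weights:
  w_I·L_I = 0.72 × 0.138624 = 0.0998093
  w_II·L_II = 0.07 × 0.092781 = 0.00649467
  w_III·L_III = 0.21 × 0.053217 = 0.0111756
Evidence: 0.0998093 + 0.00649467 + 0.0111756 = 0.11748
P(Urn III | x) = 0.0111756 / 0.11748 ≈ 0.0951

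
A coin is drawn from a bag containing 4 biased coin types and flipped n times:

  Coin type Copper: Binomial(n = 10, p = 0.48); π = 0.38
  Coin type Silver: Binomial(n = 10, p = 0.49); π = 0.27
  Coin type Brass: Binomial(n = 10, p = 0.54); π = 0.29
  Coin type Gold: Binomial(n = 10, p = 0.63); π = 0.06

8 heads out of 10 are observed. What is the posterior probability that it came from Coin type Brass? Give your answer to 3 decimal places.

By Bayes' theorem, P(k | x) = π_k f_k(x) / Σ_j π_j f_j(x).
Evaluate each component's likelihood at the observed value:
  L_Copper = C(10,8)·0.48^8·0.52^2 = 45·0.00281793·0.2704 = 0.0342885
  L_Silver = C(10,8)·0.49^8·0.51^2 = 45·0.00332329·0.2601 = 0.0388975
  L_Brass = C(10,8)·0.54^8·0.46^2 = 45·0.0072302·0.2116 = 0.0688459
  L_Gold = C(10,8)·0.63^8·0.37^2 = 45·0.0248156·0.1369 = 0.152876
Multiply by the mixture weights:
  π_Copper·L_Copper = 0.38 × 0.0342885 = 0.0130296
  π_Silver·L_Silver = 0.27 × 0.0388975 = 0.0105023
  π_Brass·L_Brass = 0.29 × 0.0688459 = 0.0199653
  π_Gold·L_Gold = 0.06 × 0.152876 = 0.00917258
Marginal: 0.0130296 + 0.0105023 + 0.0199653 + 0.00917258 = 0.0526699
Responsibility of Coin type Brass: 0.0199653 / 0.0526699 ≈ 0.379

0.379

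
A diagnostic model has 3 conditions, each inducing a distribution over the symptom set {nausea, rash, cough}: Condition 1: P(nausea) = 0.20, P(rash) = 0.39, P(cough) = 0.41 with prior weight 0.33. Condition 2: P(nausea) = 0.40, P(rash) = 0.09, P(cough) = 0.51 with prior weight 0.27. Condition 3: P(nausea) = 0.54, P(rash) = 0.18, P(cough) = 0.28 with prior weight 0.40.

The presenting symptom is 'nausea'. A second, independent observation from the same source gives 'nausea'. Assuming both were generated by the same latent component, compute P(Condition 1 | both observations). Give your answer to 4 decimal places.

By Bayes' theorem, P(k | x) = π_k f_k(x) / Σ_j π_j f_j(x).
Since both observations come from the same component, the likelihood for component k is f_k(x₁)·f_k(x₂).
  L_1 = [0.2] × [0.2] = 0.04
  L_2 = [0.4] × [0.4] = 0.16
  L_3 = [0.54] × [0.54] = 0.2916
Weight by the priors:
  π_1·L_1 = 0.33 × 0.04 = 0.0132
  π_2·L_2 = 0.27 × 0.16 = 0.0432
  π_3·L_3 = 0.40 × 0.2916 = 0.11664
Marginal: 0.0132 + 0.0432 + 0.11664 = 0.17304
P(Condition 1 | data) = 0.0132 / 0.17304 ≈ 0.0763

0.0763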